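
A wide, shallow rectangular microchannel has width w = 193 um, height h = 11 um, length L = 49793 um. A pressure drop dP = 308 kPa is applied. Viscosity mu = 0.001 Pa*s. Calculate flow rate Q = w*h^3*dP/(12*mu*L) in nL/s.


Step 1: Convert all dimensions to SI (meters).
w = 193e-6 m, h = 11e-6 m, L = 49793e-6 m, dP = 308e3 Pa
Step 2: Q = w * h^3 * dP / (12 * mu * L)
Q = 193e-6 * (11e-6)^3 * 308e3 / (12 * 0.001 * 49793e-6) = 1.324148e-10 m^3/s
Step 3: Convert Q from m^3/s to nL/s (1 m^3 = 1e12 nL, so multiply by 1e12).
Q = 132.415 nL/s


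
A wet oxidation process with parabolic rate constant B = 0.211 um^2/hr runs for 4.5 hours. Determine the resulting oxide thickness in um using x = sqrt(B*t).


Step 1: Compute B*t = 0.211 * 4.5 = 0.9495
Step 2: x = sqrt(0.9495)
x = 0.974 um


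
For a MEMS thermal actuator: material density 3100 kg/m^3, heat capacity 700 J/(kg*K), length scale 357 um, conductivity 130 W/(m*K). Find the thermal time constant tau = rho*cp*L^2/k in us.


Step 1: Convert L to m: L = 357e-6 m
Step 2: L^2 = (357e-6)^2 = 1.27449e-07 m^2
Step 3: tau = 3100 * 700 * 1.27449e-07 / 130 = 2.12741792e-03 s
Step 4: Convert to microseconds (multiply by 1e6).
tau = 2127.418 us


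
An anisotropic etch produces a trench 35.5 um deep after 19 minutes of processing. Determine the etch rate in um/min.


Step 1: Etch rate = depth / time
Step 2: rate = 35.5 / 19
rate = 1.868 um/min


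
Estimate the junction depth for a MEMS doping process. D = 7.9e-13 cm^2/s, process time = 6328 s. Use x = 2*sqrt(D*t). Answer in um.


Step 1: Compute D*t = 7.9e-13 * 6328 = 4.99912e-09 cm^2
Step 2: sqrt(D*t) = 7.07045e-05 cm
Step 3: x = 2 * 7.07045e-05 cm = 1.41409e-04 cm
Step 4: Convert to um (1 cm = 1e4 um): x = 1.414 um


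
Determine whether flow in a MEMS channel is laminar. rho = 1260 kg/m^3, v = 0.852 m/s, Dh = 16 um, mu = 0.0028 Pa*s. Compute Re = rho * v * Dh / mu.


Step 1: Convert Dh to meters: Dh = 16e-6 m
Step 2: Re = rho * v * Dh / mu
Re = 1260 * 0.852 * 16e-6 / 0.0028
Re = 6.134
Since Re = 6.134 is below ~2300, the flow is laminar.


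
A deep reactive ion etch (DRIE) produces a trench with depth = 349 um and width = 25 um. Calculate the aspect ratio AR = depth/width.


Step 1: AR = depth / width
Step 2: AR = 349 / 25
AR = 14.0


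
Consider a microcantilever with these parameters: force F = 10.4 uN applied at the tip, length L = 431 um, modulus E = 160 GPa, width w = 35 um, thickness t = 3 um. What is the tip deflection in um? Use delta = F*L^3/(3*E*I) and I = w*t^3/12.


Step 1: Calculate the second moment of area.
I = w * t^3 / 12 = 35 * 3^3 / 12 = 78.75 um^4
Step 2: Convert E to consistent units (1 GPa = 1000 uN/um^2).
E = 160 GPa = 160000 uN/um^2
Step 3: Calculate tip deflection.
delta = F * L^3 / (3 * E * I)
delta = 10.4 * 431^3 / (3 * 160000 * 78.75)
delta = 22.0279 um


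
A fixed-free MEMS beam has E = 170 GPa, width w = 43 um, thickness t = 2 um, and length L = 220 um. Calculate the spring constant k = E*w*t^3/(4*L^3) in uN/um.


Step 1: Convert E to consistent units (1 GPa = 1000 uN/um^2).
E = 170 GPa = 170000 uN/um^2
Step 2: Compute t^3 = 2^3 = 8
Step 3: Compute L^3 = 220^3 = 10648000
Step 4: k = 170000 * 43 * 8 / (4 * 10648000)
k = 1.373 uN/um


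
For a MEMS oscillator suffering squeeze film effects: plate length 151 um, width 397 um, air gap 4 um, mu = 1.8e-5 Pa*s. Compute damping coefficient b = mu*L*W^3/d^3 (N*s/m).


Step 1: Convert to SI.
L = 151e-6 m, W = 397e-6 m, d = 4e-6 m
Step 2: W^3 = (397e-6)^3 = 6.26e-11 m^3
Step 3: d^3 = (4e-6)^3 = 6.40e-17 m^3
Step 4: b = 1.8e-5 * 151e-6 * 6.26e-11 / 6.40e-17
b = 2.66e-03 N*s/m


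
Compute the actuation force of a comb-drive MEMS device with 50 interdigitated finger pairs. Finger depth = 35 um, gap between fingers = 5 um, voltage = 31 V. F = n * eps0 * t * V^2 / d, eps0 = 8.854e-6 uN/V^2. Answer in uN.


Step 1: Parameters: n=50, eps0=8.854e-6 uN/V^2, t=35 um, V=31 V, d=5 um
Step 2: V^2 = 961
Step 3: F = 50 * 8.854e-6 * 35 * 961 / 5
F = 2.978 uN


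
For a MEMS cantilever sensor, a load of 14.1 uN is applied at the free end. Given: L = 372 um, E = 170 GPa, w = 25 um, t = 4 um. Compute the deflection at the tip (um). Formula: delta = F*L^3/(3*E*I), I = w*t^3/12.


Step 1: Calculate the second moment of area.
I = w * t^3 / 12 = 25 * 4^3 / 12 = 133.3333 um^4
Step 2: Convert E to consistent units (1 GPa = 1000 uN/um^2).
E = 170 GPa = 170000 uN/um^2
Step 3: Calculate tip deflection.
delta = F * L^3 / (3 * E * I)
delta = 14.1 * 372^3 / (3 * 170000 * 133.3333)
delta = 10.6743 um


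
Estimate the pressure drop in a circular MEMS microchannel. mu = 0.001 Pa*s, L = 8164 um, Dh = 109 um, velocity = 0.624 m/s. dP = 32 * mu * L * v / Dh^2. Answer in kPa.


Step 1: Convert to SI: L = 8164e-6 m, Dh = 109e-6 m
Step 2: dP = 32 * 0.001 * 8164e-6 * 0.624 / (109e-6)^2
Step 3: dP = 13720.96 Pa
Step 4: Convert to kPa: dP = 13.72 kPa


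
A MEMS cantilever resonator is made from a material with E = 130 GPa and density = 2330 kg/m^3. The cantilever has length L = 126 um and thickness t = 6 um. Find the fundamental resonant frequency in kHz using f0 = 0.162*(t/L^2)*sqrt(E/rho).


Step 1: Convert units to SI.
t_SI = 6e-6 m, L_SI = 126e-6 m
Step 2: Calculate sqrt(E/rho).
sqrt(130e9 / 2330) = 7469.54 m/s
Step 3: Compute f0.
f0 = 0.162 * 6e-6 / (126e-6)^2 * 7469.54 = 457318.8 Hz = 457.32 kHz


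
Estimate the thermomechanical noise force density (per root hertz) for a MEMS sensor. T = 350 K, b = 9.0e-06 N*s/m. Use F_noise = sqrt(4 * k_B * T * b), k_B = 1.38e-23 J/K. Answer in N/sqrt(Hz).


Step 1: Compute 4 * k_B * T * b
= 4 * 1.38e-23 * 350 * 9.0e-06
= 1.7388e-25 N^2/Hz
Step 2: F_noise = sqrt(1.7388e-25)
F_noise = 4.17e-13 N/sqrt(Hz)


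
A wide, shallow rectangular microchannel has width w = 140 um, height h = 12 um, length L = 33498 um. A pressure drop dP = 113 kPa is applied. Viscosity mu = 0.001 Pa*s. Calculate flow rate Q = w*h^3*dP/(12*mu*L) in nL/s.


Step 1: Convert all dimensions to SI (meters).
w = 140e-6 m, h = 12e-6 m, L = 33498e-6 m, dP = 113e3 Pa
Step 2: Q = w * h^3 * dP / (12 * mu * L)
Q = 140e-6 * (12e-6)^3 * 113e3 / (12 * 0.001 * 33498e-6) = 6.800645e-11 m^3/s
Step 3: Convert Q from m^3/s to nL/s (1 m^3 = 1e12 nL, so multiply by 1e12).
Q = 68.006 nL/s


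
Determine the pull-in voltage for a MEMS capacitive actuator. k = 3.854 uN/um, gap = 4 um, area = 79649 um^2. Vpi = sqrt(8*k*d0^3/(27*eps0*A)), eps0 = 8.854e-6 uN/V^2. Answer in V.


Step 1: Compute numerator: 8 * k * d0^3 = 8 * 3.854 * 4^3 = 1973.248
Step 2: Compute denominator: 27 * eps0 * A = 27 * 8.854e-6 * 79649 = 19.040731
Step 3: Vpi = sqrt(1973.248 / 19.040731)
Vpi = 10.18 V


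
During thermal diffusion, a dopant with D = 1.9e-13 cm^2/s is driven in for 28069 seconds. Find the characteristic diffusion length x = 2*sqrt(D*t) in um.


Step 1: Compute D*t = 1.9e-13 * 28069 = 5.33311e-09 cm^2
Step 2: sqrt(D*t) = 7.30281e-05 cm
Step 3: x = 2 * 7.30281e-05 cm = 1.460562e-04 cm
Step 4: Convert to um (1 cm = 1e4 um): x = 1.461 um


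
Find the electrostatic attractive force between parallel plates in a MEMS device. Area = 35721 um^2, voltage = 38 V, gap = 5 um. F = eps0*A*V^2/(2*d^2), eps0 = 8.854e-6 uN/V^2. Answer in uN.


Step 1: Identify parameters.
eps0 = 8.854e-6 uN/V^2, A = 35721 um^2, V = 38 V, d = 5 um
Step 2: Compute V^2 = 38^2 = 1444
Step 3: Compute d^2 = 5^2 = 25
Step 4: F = 0.5 * 8.854e-6 * 35721 * 1444 / 25
F = 9.134 uN


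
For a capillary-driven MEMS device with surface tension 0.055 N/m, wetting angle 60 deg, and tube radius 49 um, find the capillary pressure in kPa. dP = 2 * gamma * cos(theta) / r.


Step 1: cos(60 deg) = 0.5
Step 2: Convert r to m: r = 49e-6 m
Step 3: dP = 2 * 0.055 * 0.5 / 49e-6 = 1122.4 Pa
Step 4: Convert Pa to kPa (divide by 1000).
dP = 1.12 kPa


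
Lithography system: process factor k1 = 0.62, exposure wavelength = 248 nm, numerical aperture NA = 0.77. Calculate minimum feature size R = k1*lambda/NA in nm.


Step 1: Identify values: k1 = 0.62, lambda = 248 nm, NA = 0.77
Step 2: R = k1 * lambda / NA
R = 0.62 * 248 / 0.77
R = 199.7 nm


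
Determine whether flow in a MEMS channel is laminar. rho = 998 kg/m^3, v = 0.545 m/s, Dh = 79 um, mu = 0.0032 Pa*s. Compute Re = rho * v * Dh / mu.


Step 1: Convert Dh to meters: Dh = 79e-6 m
Step 2: Re = rho * v * Dh / mu
Re = 998 * 0.545 * 79e-6 / 0.0032
Re = 13.428
Since Re = 13.428 is below ~2300, the flow is laminar.


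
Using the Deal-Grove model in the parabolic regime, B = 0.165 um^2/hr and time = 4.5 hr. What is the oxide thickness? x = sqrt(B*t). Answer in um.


Step 1: Compute B*t = 0.165 * 4.5 = 0.7425
Step 2: x = sqrt(0.7425)
x = 0.862 um


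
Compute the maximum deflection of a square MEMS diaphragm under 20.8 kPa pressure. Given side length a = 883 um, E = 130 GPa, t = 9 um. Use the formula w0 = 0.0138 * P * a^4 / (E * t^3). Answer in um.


Step 1: Convert pressure to compatible units (E is in GPa, so P in GPa).
P = 20.8 kPa = 20.8e-6 GPa
Step 2: Compute numerator: 0.0138 * P * a^4.
a^4 = 883^4 = 607914936721
numerator = 0.0138 * 20.8e-6 * 607914936721 = 1.744959e+05
Step 3: Compute denominator: E * t^3 = 130 * 9^3 = 94770
Step 4: w0 = numerator / denominator = 1.744959e+05 / 94770 = 1.8413 um


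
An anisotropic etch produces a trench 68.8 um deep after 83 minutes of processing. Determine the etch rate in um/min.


Step 1: Etch rate = depth / time
Step 2: rate = 68.8 / 83
rate = 0.829 um/min


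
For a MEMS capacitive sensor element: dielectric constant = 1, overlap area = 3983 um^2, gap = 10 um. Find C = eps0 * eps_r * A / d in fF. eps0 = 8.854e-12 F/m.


Step 1: Convert area to m^2: A = 3983e-12 m^2
Step 2: Convert gap to m: d = 10e-6 m
Step 3: C = eps0 * eps_r * A / d
C = 8.854e-12 * 1 * 3983e-12 / 10e-6
Step 4: Convert to fF (multiply by 1e15).
C = 3.53 fF


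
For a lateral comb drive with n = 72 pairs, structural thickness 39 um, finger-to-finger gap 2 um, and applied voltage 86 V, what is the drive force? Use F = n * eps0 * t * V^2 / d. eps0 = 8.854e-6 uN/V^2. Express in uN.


Step 1: Parameters: n=72, eps0=8.854e-6 uN/V^2, t=39 um, V=86 V, d=2 um
Step 2: V^2 = 7396
Step 3: F = 72 * 8.854e-6 * 39 * 7396 / 2
F = 91.94 uN


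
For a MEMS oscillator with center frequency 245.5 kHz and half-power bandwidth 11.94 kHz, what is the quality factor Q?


Step 1: Q = f0 / bandwidth
Step 2: Q = 245.5 / 11.94
Q = 20.6


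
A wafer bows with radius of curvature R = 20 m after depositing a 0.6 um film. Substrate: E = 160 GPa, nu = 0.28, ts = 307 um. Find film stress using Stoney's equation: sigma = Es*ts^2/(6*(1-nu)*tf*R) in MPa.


Step 1: Compute numerator: Es * ts^2 = 160 * 307^2 = 15079840 (GPa*um^2)
Step 2: Compute denominator (R in um): 6*(1-nu)*tf*R = 6*0.72*0.6*20e6 = 51840000.0 (um^2)
Step 3: sigma (GPa) = 15079840 / 51840000.0 = 2.90892e-01 GPa
Step 4: Convert to MPa (x1000): sigma = 290.9 MPa


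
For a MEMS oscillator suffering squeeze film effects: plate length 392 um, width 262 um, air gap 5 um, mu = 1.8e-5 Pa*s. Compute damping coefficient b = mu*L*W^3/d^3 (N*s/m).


Step 1: Convert to SI.
L = 392e-6 m, W = 262e-6 m, d = 5e-6 m
Step 2: W^3 = (262e-6)^3 = 1.80e-11 m^3
Step 3: d^3 = (5e-6)^3 = 1.25e-16 m^3
Step 4: b = 1.8e-5 * 392e-6 * 1.80e-11 / 1.25e-16
b = 1.02e-03 N*s/m


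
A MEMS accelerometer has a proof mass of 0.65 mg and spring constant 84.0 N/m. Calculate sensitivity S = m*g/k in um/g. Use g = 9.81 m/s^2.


Step 1: Convert mass: m = 0.65 mg = 6.50e-07 kg
Step 2: S = m * g / k = 6.50e-07 * 9.81 / 84.0
Step 3: S = 7.59e-08 m/g
Step 4: Convert to um/g: S = 0.076 um/g


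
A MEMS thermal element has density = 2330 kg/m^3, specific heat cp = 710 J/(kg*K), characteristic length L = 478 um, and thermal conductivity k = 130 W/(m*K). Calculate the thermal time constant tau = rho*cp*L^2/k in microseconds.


Step 1: Convert L to m: L = 478e-6 m
Step 2: L^2 = (478e-6)^2 = 2.28484e-07 m^2
Step 3: tau = 2330 * 710 * 2.28484e-07 / 130 = 2.90754678e-03 s
Step 4: Convert to microseconds (multiply by 1e6).
tau = 2907.547 us


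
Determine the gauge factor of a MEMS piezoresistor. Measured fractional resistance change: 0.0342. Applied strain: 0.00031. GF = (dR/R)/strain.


Step 1: Identify values.
dR/R = 0.0342, strain = 0.00031
Step 2: GF = (dR/R) / strain = 0.0342 / 0.00031
GF = 110.3


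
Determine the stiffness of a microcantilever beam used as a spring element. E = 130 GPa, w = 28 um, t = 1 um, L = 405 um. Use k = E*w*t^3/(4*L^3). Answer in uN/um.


Step 1: Convert E to consistent units (1 GPa = 1000 uN/um^2).
E = 130 GPa = 130000 uN/um^2
Step 2: Compute t^3 = 1^3 = 1
Step 3: Compute L^3 = 405^3 = 66430125
Step 4: k = 130000 * 28 * 1 / (4 * 66430125)
k = 0.0137 uN/um


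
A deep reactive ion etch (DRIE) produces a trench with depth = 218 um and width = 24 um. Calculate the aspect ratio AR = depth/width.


Step 1: AR = depth / width
Step 2: AR = 218 / 24
AR = 9.1


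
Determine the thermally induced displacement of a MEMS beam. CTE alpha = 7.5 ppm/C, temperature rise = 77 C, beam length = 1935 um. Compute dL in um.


Step 1: Convert CTE: alpha = 7.5 ppm/C = 7.5e-6 /C
Step 2: dL = 7.5e-6 * 77 * 1935
dL = 1.1175 um


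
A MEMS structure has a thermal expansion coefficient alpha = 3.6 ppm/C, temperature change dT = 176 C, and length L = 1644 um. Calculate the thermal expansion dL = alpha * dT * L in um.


Step 1: Convert CTE: alpha = 3.6 ppm/C = 3.6e-6 /C
Step 2: dL = 3.6e-6 * 176 * 1644
dL = 1.0416 um


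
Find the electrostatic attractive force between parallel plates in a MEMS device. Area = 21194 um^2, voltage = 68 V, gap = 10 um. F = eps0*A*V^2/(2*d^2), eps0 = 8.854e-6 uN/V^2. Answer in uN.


Step 1: Identify parameters.
eps0 = 8.854e-6 uN/V^2, A = 21194 um^2, V = 68 V, d = 10 um
Step 2: Compute V^2 = 68^2 = 4624
Step 3: Compute d^2 = 10^2 = 100
Step 4: F = 0.5 * 8.854e-6 * 21194 * 4624 / 100
F = 4.339 uN


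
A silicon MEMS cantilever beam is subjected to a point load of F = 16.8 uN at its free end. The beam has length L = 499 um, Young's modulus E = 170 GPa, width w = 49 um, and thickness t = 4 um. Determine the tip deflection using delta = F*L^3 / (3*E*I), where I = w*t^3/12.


Step 1: Calculate the second moment of area.
I = w * t^3 / 12 = 49 * 4^3 / 12 = 261.3333 um^4
Step 2: Convert E to consistent units (1 GPa = 1000 uN/um^2).
E = 170 GPa = 170000 uN/um^2
Step 3: Calculate tip deflection.
delta = F * L^3 / (3 * E * I)
delta = 16.8 * 499^3 / (3 * 170000 * 261.3333)
delta = 15.662 um


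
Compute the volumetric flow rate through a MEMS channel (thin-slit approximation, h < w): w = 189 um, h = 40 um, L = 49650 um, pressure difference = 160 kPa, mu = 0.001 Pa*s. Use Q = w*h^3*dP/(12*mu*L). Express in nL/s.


Step 1: Convert all dimensions to SI (meters).
w = 189e-6 m, h = 40e-6 m, L = 49650e-6 m, dP = 160e3 Pa
Step 2: Q = w * h^3 * dP / (12 * mu * L)
Q = 189e-6 * (40e-6)^3 * 160e3 / (12 * 0.001 * 49650e-6) = 3.24833837e-09 m^3/s
Step 3: Convert Q from m^3/s to nL/s (1 m^3 = 1e12 nL, so multiply by 1e12).
Q = 3248.338 nL/s


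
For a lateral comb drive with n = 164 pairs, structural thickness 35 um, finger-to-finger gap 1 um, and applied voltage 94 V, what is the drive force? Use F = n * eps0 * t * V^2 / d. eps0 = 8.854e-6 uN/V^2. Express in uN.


Step 1: Parameters: n=164, eps0=8.854e-6 uN/V^2, t=35 um, V=94 V, d=1 um
Step 2: V^2 = 8836
Step 3: F = 164 * 8.854e-6 * 35 * 8836 / 1
F = 449.063 uN


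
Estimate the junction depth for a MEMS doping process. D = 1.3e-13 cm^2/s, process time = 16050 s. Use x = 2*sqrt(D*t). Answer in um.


Step 1: Compute D*t = 1.3e-13 * 16050 = 2.0865e-09 cm^2
Step 2: sqrt(D*t) = 4.5678e-05 cm
Step 3: x = 2 * 4.5678e-05 cm = 9.1356e-05 cm
Step 4: Convert to um (1 cm = 1e4 um): x = 0.914 um


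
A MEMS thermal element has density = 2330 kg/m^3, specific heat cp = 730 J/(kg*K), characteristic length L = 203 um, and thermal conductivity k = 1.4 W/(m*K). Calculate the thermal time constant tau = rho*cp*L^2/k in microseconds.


Step 1: Convert L to m: L = 203e-6 m
Step 2: L^2 = (203e-6)^2 = 4.1209e-08 m^2
Step 3: tau = 2330 * 730 * 4.1209e-08 / 1.4 = 5.00659915e-02 s
Step 4: Convert to microseconds (multiply by 1e6).
tau = 50065.992 us


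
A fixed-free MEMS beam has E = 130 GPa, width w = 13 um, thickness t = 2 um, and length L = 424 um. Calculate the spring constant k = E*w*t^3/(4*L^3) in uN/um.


Step 1: Convert E to consistent units (1 GPa = 1000 uN/um^2).
E = 130 GPa = 130000 uN/um^2
Step 2: Compute t^3 = 2^3 = 8
Step 3: Compute L^3 = 424^3 = 76225024
Step 4: k = 130000 * 13 * 8 / (4 * 76225024)
k = 0.0443 uN/um


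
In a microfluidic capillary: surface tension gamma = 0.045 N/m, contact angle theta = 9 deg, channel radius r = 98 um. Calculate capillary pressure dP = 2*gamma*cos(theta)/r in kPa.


Step 1: cos(9 deg) = 0.9877
Step 2: Convert r to m: r = 98e-6 m
Step 3: dP = 2 * 0.045 * 0.9877 / 98e-6 = 907.1 Pa
Step 4: Convert Pa to kPa (divide by 1000).
dP = 0.91 kPa


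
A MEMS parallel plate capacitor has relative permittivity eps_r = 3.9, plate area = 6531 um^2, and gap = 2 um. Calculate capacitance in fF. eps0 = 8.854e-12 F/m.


Step 1: Convert area to m^2: A = 6531e-12 m^2
Step 2: Convert gap to m: d = 2e-6 m
Step 3: C = eps0 * eps_r * A / d
C = 8.854e-12 * 3.9 * 6531e-12 / 2e-6
Step 4: Convert to fF (multiply by 1e15).
C = 112.76 fF


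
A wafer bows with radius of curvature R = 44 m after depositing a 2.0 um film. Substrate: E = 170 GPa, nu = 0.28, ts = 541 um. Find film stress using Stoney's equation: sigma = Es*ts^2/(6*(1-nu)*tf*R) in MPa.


Step 1: Compute numerator: Es * ts^2 = 170 * 541^2 = 49755770 (GPa*um^2)
Step 2: Compute denominator (R in um): 6*(1-nu)*tf*R = 6*0.72*2.0*44e6 = 380160000.0 (um^2)
Step 3: sigma (GPa) = 49755770 / 380160000.0 = 1.30881e-01 GPa
Step 4: Convert to MPa (x1000): sigma = 130.9 MPa


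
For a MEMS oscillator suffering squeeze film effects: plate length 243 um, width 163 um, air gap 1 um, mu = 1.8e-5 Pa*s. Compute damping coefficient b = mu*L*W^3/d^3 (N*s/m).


Step 1: Convert to SI.
L = 243e-6 m, W = 163e-6 m, d = 1e-6 m
Step 2: W^3 = (163e-6)^3 = 4.33e-12 m^3
Step 3: d^3 = (1e-6)^3 = 1.00e-18 m^3
Step 4: b = 1.8e-5 * 243e-6 * 4.33e-12 / 1.00e-18
b = 1.89e-02 N*s/m


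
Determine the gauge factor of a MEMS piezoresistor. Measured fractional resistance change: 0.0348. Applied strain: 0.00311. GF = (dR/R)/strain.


Step 1: Identify values.
dR/R = 0.0348, strain = 0.00311
Step 2: GF = (dR/R) / strain = 0.0348 / 0.00311
GF = 11.2


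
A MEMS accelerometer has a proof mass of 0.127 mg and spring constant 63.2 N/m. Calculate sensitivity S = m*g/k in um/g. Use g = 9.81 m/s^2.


Step 1: Convert mass: m = 0.127 mg = 1.27e-07 kg
Step 2: S = m * g / k = 1.27e-07 * 9.81 / 63.2
Step 3: S = 1.97e-08 m/g
Step 4: Convert to um/g: S = 0.02 um/g


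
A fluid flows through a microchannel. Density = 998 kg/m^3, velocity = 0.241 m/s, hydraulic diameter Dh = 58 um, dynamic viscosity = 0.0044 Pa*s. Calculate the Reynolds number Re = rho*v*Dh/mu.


Step 1: Convert Dh to meters: Dh = 58e-6 m
Step 2: Re = rho * v * Dh / mu
Re = 998 * 0.241 * 58e-6 / 0.0044
Re = 3.17


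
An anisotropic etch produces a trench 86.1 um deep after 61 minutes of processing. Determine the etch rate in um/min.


Step 1: Etch rate = depth / time
Step 2: rate = 86.1 / 61
rate = 1.411 um/min


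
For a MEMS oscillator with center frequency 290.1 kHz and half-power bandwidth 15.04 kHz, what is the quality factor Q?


Step 1: Q = f0 / bandwidth
Step 2: Q = 290.1 / 15.04
Q = 19.3


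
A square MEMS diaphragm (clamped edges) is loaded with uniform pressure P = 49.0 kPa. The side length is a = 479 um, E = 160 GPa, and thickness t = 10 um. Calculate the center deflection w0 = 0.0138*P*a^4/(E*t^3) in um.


Step 1: Convert pressure to compatible units (E is in GPa, so P in GPa).
P = 49.0 kPa = 49.0e-6 GPa
Step 2: Compute numerator: 0.0138 * P * a^4.
a^4 = 479^4 = 52643172481
numerator = 0.0138 * 49.0e-6 * 52643172481 = 3.55973e+04
Step 3: Compute denominator: E * t^3 = 160 * 10^3 = 160000
Step 4: w0 = numerator / denominator = 3.55973e+04 / 160000 = 0.2225 um


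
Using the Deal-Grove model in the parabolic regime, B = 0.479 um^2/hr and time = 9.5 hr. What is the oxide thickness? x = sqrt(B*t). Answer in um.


Step 1: Compute B*t = 0.479 * 9.5 = 4.5505
Step 2: x = sqrt(4.5505)
x = 2.133 um


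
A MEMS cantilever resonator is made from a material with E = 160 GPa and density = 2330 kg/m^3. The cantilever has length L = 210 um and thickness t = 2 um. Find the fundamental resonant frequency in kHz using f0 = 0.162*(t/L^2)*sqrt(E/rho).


Step 1: Convert units to SI.
t_SI = 2e-6 m, L_SI = 210e-6 m
Step 2: Calculate sqrt(E/rho).
sqrt(160e9 / 2330) = 8286.71 m/s
Step 3: Compute f0.
f0 = 0.162 * 2e-6 / (210e-6)^2 * 8286.71 = 60882.0 Hz = 60.88 kHz


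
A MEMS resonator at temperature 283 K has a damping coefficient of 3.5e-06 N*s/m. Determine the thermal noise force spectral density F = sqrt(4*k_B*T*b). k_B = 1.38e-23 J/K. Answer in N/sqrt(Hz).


Step 1: Compute 4 * k_B * T * b
= 4 * 1.38e-23 * 283 * 3.5e-06
= 5.4676e-26 N^2/Hz
Step 2: F_noise = sqrt(5.4676e-26)
F_noise = 2.34e-13 N/sqrt(Hz)


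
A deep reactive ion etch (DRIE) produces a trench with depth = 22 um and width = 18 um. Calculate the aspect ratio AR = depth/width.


Step 1: AR = depth / width
Step 2: AR = 22 / 18
AR = 1.2


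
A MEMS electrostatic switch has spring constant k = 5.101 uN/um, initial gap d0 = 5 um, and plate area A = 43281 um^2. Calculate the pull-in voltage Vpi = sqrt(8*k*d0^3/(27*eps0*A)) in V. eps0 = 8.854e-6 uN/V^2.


Step 1: Compute numerator: 8 * k * d0^3 = 8 * 5.101 * 5^3 = 5101.0
Step 2: Compute denominator: 27 * eps0 * A = 27 * 8.854e-6 * 43281 = 10.346669
Step 3: Vpi = sqrt(5101.0 / 10.346669)
Vpi = 22.2 V


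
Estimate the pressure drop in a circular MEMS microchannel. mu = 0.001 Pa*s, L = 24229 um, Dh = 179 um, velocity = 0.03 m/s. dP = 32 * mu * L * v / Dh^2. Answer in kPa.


Step 1: Convert to SI: L = 24229e-6 m, Dh = 179e-6 m
Step 2: dP = 32 * 0.001 * 24229e-6 * 0.03 / (179e-6)^2
Step 3: dP = 725.94 Pa
Step 4: Convert to kPa: dP = 0.73 kPa


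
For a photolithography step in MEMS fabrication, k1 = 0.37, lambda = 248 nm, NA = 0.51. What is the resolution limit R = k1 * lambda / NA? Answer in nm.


Step 1: Identify values: k1 = 0.37, lambda = 248 nm, NA = 0.51
Step 2: R = k1 * lambda / NA
R = 0.37 * 248 / 0.51
R = 179.9 nm


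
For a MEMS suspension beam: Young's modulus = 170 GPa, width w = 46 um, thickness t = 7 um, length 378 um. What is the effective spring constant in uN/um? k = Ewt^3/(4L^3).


Step 1: Convert E to consistent units (1 GPa = 1000 uN/um^2).
E = 170 GPa = 170000 uN/um^2
Step 2: Compute t^3 = 7^3 = 343
Step 3: Compute L^3 = 378^3 = 54010152
Step 4: k = 170000 * 46 * 343 / (4 * 54010152)
k = 12.4155 uN/um


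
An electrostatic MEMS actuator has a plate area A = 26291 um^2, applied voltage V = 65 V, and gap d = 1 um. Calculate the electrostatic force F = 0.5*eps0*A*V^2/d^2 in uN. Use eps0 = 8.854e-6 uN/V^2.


Step 1: Identify parameters.
eps0 = 8.854e-6 uN/V^2, A = 26291 um^2, V = 65 V, d = 1 um
Step 2: Compute V^2 = 65^2 = 4225
Step 3: Compute d^2 = 1^2 = 1
Step 4: F = 0.5 * 8.854e-6 * 26291 * 4225 / 1
F = 491.749 uN


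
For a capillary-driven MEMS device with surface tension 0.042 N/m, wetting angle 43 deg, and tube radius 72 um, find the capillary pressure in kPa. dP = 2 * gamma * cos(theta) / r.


Step 1: cos(43 deg) = 0.7314
Step 2: Convert r to m: r = 72e-6 m
Step 3: dP = 2 * 0.042 * 0.7314 / 72e-6 = 853.3 Pa
Step 4: Convert Pa to kPa (divide by 1000).
dP = 0.85 kPa


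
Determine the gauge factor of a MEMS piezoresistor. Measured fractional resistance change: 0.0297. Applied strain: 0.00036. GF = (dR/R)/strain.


Step 1: Identify values.
dR/R = 0.0297, strain = 0.00036
Step 2: GF = (dR/R) / strain = 0.0297 / 0.00036
GF = 82.5


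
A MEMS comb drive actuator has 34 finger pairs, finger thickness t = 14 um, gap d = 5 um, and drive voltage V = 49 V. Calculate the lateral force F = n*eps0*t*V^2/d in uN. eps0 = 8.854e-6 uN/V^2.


Step 1: Parameters: n=34, eps0=8.854e-6 uN/V^2, t=14 um, V=49 V, d=5 um
Step 2: V^2 = 2401
Step 3: F = 34 * 8.854e-6 * 14 * 2401 / 5
F = 2.024 uN


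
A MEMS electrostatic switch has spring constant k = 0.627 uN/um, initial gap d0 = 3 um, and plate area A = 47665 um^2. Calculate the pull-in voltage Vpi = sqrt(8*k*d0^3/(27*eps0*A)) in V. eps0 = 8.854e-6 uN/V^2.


Step 1: Compute numerator: 8 * k * d0^3 = 8 * 0.627 * 3^3 = 135.432
Step 2: Compute denominator: 27 * eps0 * A = 27 * 8.854e-6 * 47665 = 11.3947
Step 3: Vpi = sqrt(135.432 / 11.3947)
Vpi = 3.45 V


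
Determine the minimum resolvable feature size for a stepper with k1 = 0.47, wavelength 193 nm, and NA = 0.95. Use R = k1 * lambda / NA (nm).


Step 1: Identify values: k1 = 0.47, lambda = 193 nm, NA = 0.95
Step 2: R = k1 * lambda / NA
R = 0.47 * 193 / 0.95
R = 95.5 nm


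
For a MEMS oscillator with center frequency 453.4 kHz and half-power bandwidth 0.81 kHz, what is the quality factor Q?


Step 1: Q = f0 / bandwidth
Step 2: Q = 453.4 / 0.81
Q = 559.8


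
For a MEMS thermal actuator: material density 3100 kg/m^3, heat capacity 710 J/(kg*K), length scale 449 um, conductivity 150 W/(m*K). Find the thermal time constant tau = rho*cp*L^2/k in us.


Step 1: Convert L to m: L = 449e-6 m
Step 2: L^2 = (449e-6)^2 = 2.01601e-07 m^2
Step 3: tau = 3100 * 710 * 2.01601e-07 / 150 = 2.95815867e-03 s
Step 4: Convert to microseconds (multiply by 1e6).
tau = 2958.159 us


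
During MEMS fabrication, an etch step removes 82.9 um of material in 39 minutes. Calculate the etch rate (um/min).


Step 1: Etch rate = depth / time
Step 2: rate = 82.9 / 39
rate = 2.126 um/min


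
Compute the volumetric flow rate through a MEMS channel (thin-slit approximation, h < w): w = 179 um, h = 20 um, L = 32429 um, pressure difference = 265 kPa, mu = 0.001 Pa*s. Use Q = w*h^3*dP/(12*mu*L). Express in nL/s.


Step 1: Convert all dimensions to SI (meters).
w = 179e-6 m, h = 20e-6 m, L = 32429e-6 m, dP = 265e3 Pa
Step 2: Q = w * h^3 * dP / (12 * mu * L)
Q = 179e-6 * (20e-6)^3 * 265e3 / (12 * 0.001 * 32429e-6) = 9.7515598e-10 m^3/s
Step 3: Convert Q from m^3/s to nL/s (1 m^3 = 1e12 nL, so multiply by 1e12).
Q = 975.156 nL/s


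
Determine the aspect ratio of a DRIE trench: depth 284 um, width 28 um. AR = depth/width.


Step 1: AR = depth / width
Step 2: AR = 284 / 28
AR = 10.1


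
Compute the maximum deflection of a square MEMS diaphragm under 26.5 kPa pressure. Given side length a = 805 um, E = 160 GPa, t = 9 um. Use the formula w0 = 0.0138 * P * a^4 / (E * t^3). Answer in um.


Step 1: Convert pressure to compatible units (E is in GPa, so P in GPa).
P = 26.5 kPa = 26.5e-6 GPa
Step 2: Compute numerator: 0.0138 * P * a^4.
a^4 = 805^4 = 419936400625
numerator = 0.0138 * 26.5e-6 * 419936400625 = 1.535707e+05
Step 3: Compute denominator: E * t^3 = 160 * 9^3 = 116640
Step 4: w0 = numerator / denominator = 1.535707e+05 / 116640 = 1.3166 um


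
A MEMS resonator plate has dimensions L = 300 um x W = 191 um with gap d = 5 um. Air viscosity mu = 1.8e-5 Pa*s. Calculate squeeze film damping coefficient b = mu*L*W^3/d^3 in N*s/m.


Step 1: Convert to SI.
L = 300e-6 m, W = 191e-6 m, d = 5e-6 m
Step 2: W^3 = (191e-6)^3 = 6.97e-12 m^3
Step 3: d^3 = (5e-6)^3 = 1.25e-16 m^3
Step 4: b = 1.8e-5 * 300e-6 * 6.97e-12 / 1.25e-16
b = 3.01e-04 N*s/m


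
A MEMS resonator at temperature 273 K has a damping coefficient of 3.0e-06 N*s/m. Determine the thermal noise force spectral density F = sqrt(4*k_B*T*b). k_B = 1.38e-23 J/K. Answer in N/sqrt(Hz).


Step 1: Compute 4 * k_B * T * b
= 4 * 1.38e-23 * 273 * 3.0e-06
= 4.5209e-26 N^2/Hz
Step 2: F_noise = sqrt(4.5209e-26)
F_noise = 2.13e-13 N/sqrt(Hz)


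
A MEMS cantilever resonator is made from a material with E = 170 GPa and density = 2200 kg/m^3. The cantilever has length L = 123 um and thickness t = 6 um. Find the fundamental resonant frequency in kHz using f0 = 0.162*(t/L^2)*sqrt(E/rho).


Step 1: Convert units to SI.
t_SI = 6e-6 m, L_SI = 123e-6 m
Step 2: Calculate sqrt(E/rho).
sqrt(170e9 / 2200) = 8790.49 m/s
Step 3: Compute f0.
f0 = 0.162 * 6e-6 / (123e-6)^2 * 8790.49 = 564766.8 Hz = 564.77 kHz


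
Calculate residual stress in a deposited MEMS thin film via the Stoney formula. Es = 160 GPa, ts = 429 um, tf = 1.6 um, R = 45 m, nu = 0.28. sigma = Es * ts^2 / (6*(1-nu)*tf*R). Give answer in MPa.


Step 1: Compute numerator: Es * ts^2 = 160 * 429^2 = 29446560 (GPa*um^2)
Step 2: Compute denominator (R in um): 6*(1-nu)*tf*R = 6*0.72*1.6*45e6 = 311040000.0 (um^2)
Step 3: sigma (GPa) = 29446560 / 311040000.0 = 9.4671e-02 GPa
Step 4: Convert to MPa (x1000): sigma = 94.7 MPa


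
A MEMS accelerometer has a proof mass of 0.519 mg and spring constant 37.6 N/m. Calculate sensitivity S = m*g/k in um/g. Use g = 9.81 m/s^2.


Step 1: Convert mass: m = 0.519 mg = 5.19e-07 kg
Step 2: S = m * g / k = 5.19e-07 * 9.81 / 37.6
Step 3: S = 1.35e-07 m/g
Step 4: Convert to um/g: S = 0.135 um/g


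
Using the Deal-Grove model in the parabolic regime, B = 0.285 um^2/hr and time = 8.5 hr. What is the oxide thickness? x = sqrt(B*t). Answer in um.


Step 1: Compute B*t = 0.285 * 8.5 = 2.4225
Step 2: x = sqrt(2.4225)
x = 1.556 um


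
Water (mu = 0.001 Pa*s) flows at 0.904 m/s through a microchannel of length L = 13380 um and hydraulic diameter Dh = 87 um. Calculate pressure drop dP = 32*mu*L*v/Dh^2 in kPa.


Step 1: Convert to SI: L = 13380e-6 m, Dh = 87e-6 m
Step 2: dP = 32 * 0.001 * 13380e-6 * 0.904 / (87e-6)^2
Step 3: dP = 51137.09 Pa
Step 4: Convert to kPa: dP = 51.14 kPa


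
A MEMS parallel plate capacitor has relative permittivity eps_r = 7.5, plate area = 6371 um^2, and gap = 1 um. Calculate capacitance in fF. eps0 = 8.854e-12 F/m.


Step 1: Convert area to m^2: A = 6371e-12 m^2
Step 2: Convert gap to m: d = 1e-6 m
Step 3: C = eps0 * eps_r * A / d
C = 8.854e-12 * 7.5 * 6371e-12 / 1e-6
Step 4: Convert to fF (multiply by 1e15).
C = 423.07 fF


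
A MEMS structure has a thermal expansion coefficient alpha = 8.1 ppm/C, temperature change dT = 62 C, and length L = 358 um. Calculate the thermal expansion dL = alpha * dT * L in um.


Step 1: Convert CTE: alpha = 8.1 ppm/C = 8.1e-6 /C
Step 2: dL = 8.1e-6 * 62 * 358
dL = 0.1798 um


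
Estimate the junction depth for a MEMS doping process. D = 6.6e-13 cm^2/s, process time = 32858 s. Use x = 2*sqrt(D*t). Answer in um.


Step 1: Compute D*t = 6.6e-13 * 32858 = 2.168628e-08 cm^2
Step 2: sqrt(D*t) = 1.47263e-04 cm
Step 3: x = 2 * 1.47263e-04 cm = 2.94526e-04 cm
Step 4: Convert to um (1 cm = 1e4 um): x = 2.945 um


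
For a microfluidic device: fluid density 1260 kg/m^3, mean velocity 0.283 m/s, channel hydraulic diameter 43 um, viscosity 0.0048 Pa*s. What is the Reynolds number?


Step 1: Convert Dh to meters: Dh = 43e-6 m
Step 2: Re = rho * v * Dh / mu
Re = 1260 * 0.283 * 43e-6 / 0.0048
Re = 3.194


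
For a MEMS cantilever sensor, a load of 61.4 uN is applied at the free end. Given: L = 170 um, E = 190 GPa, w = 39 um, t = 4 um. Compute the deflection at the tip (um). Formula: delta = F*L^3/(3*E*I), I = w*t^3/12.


Step 1: Calculate the second moment of area.
I = w * t^3 / 12 = 39 * 4^3 / 12 = 208.0 um^4
Step 2: Convert E to consistent units (1 GPa = 1000 uN/um^2).
E = 190 GPa = 190000 uN/um^2
Step 3: Calculate tip deflection.
delta = F * L^3 / (3 * E * I)
delta = 61.4 * 170^3 / (3 * 190000 * 208.0)
delta = 2.5444 um


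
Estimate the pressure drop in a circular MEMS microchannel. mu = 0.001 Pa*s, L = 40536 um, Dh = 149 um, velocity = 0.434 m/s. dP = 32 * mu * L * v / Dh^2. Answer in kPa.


Step 1: Convert to SI: L = 40536e-6 m, Dh = 149e-6 m
Step 2: dP = 32 * 0.001 * 40536e-6 * 0.434 / (149e-6)^2
Step 3: dP = 25357.60 Pa
Step 4: Convert to kPa: dP = 25.36 kPa


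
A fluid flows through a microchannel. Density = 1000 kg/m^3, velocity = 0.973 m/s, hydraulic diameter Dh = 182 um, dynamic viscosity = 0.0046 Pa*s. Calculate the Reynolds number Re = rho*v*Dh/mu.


Step 1: Convert Dh to meters: Dh = 182e-6 m
Step 2: Re = rho * v * Dh / mu
Re = 1000 * 0.973 * 182e-6 / 0.0046
Re = 38.497


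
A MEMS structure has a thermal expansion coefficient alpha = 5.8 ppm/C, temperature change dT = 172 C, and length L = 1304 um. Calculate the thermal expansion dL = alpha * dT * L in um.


Step 1: Convert CTE: alpha = 5.8 ppm/C = 5.8e-6 /C
Step 2: dL = 5.8e-6 * 172 * 1304
dL = 1.3009 um


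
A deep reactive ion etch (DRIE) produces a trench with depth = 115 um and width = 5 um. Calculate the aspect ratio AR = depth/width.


Step 1: AR = depth / width
Step 2: AR = 115 / 5
AR = 23.0


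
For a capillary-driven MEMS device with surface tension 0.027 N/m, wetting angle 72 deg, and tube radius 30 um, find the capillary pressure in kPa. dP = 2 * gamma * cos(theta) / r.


Step 1: cos(72 deg) = 0.309
Step 2: Convert r to m: r = 30e-6 m
Step 3: dP = 2 * 0.027 * 0.309 / 30e-6 = 556.2 Pa
Step 4: Convert Pa to kPa (divide by 1000).
dP = 0.56 kPa


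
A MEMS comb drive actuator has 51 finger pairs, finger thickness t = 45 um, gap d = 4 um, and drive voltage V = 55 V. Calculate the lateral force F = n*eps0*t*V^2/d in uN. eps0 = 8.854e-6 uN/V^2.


Step 1: Parameters: n=51, eps0=8.854e-6 uN/V^2, t=45 um, V=55 V, d=4 um
Step 2: V^2 = 3025
Step 3: F = 51 * 8.854e-6 * 45 * 3025 / 4
F = 15.367 uN


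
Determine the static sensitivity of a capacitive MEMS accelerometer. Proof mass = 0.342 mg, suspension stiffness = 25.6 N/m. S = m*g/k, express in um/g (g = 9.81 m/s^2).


Step 1: Convert mass: m = 0.342 mg = 3.42e-07 kg
Step 2: S = m * g / k = 3.42e-07 * 9.81 / 25.6
Step 3: S = 1.31e-07 m/g
Step 4: Convert to um/g: S = 0.131 um/g


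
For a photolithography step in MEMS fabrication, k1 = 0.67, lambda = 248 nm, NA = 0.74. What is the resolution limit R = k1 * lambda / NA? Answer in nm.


Step 1: Identify values: k1 = 0.67, lambda = 248 nm, NA = 0.74
Step 2: R = k1 * lambda / NA
R = 0.67 * 248 / 0.74
R = 224.5 nm


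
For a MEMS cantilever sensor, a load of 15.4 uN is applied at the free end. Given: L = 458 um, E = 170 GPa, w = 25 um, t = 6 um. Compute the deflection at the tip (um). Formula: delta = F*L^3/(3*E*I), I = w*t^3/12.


Step 1: Calculate the second moment of area.
I = w * t^3 / 12 = 25 * 6^3 / 12 = 450.0 um^4
Step 2: Convert E to consistent units (1 GPa = 1000 uN/um^2).
E = 170 GPa = 170000 uN/um^2
Step 3: Calculate tip deflection.
delta = F * L^3 / (3 * E * I)
delta = 15.4 * 458^3 / (3 * 170000 * 450.0)
delta = 6.4467 um


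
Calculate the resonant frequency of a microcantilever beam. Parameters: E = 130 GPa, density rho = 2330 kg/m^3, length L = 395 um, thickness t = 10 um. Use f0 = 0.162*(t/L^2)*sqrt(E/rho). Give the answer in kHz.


Step 1: Convert units to SI.
t_SI = 10e-6 m, L_SI = 395e-6 m
Step 2: Calculate sqrt(E/rho).
sqrt(130e9 / 2330) = 7469.54 m/s
Step 3: Compute f0.
f0 = 0.162 * 10e-6 / (395e-6)^2 * 7469.54 = 77555.9 Hz = 77.56 kHz


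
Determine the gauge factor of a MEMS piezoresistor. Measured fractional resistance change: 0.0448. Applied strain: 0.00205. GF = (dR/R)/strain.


Step 1: Identify values.
dR/R = 0.0448, strain = 0.00205
Step 2: GF = (dR/R) / strain = 0.0448 / 0.00205
GF = 21.9


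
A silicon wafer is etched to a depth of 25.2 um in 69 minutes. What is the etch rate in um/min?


Step 1: Etch rate = depth / time
Step 2: rate = 25.2 / 69
rate = 0.365 um/min


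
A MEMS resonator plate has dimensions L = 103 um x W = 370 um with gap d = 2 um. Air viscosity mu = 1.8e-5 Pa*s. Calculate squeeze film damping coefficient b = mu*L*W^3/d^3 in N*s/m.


Step 1: Convert to SI.
L = 103e-6 m, W = 370e-6 m, d = 2e-6 m
Step 2: W^3 = (370e-6)^3 = 5.07e-11 m^3
Step 3: d^3 = (2e-6)^3 = 8.00e-18 m^3
Step 4: b = 1.8e-5 * 103e-6 * 5.07e-11 / 8.00e-18
b = 1.17e-02 N*s/m


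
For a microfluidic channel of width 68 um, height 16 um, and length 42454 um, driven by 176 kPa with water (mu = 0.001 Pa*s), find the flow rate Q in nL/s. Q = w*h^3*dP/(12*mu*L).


Step 1: Convert all dimensions to SI (meters).
w = 68e-6 m, h = 16e-6 m, L = 42454e-6 m, dP = 176e3 Pa
Step 2: Q = w * h^3 * dP / (12 * mu * L)
Q = 68e-6 * (16e-6)^3 * 176e3 / (12 * 0.001 * 42454e-6) = 9.622361e-11 m^3/s
Step 3: Convert Q from m^3/s to nL/s (1 m^3 = 1e12 nL, so multiply by 1e12).
Q = 96.224 nL/s


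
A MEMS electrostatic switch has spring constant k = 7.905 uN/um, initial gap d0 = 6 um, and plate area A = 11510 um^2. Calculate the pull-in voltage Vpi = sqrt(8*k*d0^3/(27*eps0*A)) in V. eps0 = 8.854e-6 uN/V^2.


Step 1: Compute numerator: 8 * k * d0^3 = 8 * 7.905 * 6^3 = 13659.84
Step 2: Compute denominator: 27 * eps0 * A = 27 * 8.854e-6 * 11510 = 2.751558
Step 3: Vpi = sqrt(13659.84 / 2.751558)
Vpi = 70.46 V


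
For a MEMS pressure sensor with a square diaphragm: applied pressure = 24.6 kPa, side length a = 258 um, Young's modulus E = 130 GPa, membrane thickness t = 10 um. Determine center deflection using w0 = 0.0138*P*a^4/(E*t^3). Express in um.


Step 1: Convert pressure to compatible units (E is in GPa, so P in GPa).
P = 24.6 kPa = 24.6e-6 GPa
Step 2: Compute numerator: 0.0138 * P * a^4.
a^4 = 258^4 = 4430766096
numerator = 0.0138 * 24.6e-6 * 4430766096 = 1.5042e+03
Step 3: Compute denominator: E * t^3 = 130 * 10^3 = 130000
Step 4: w0 = numerator / denominator = 1.5042e+03 / 130000 = 0.0116 um


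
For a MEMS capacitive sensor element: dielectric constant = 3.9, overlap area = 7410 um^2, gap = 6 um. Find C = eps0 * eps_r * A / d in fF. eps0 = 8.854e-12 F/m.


Step 1: Convert area to m^2: A = 7410e-12 m^2
Step 2: Convert gap to m: d = 6e-6 m
Step 3: C = eps0 * eps_r * A / d
C = 8.854e-12 * 3.9 * 7410e-12 / 6e-6
Step 4: Convert to fF (multiply by 1e15).
C = 42.65 fF


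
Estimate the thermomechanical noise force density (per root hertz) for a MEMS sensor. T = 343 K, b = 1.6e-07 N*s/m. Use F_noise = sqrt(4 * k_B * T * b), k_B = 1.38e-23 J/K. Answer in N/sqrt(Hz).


Step 1: Compute 4 * k_B * T * b
= 4 * 1.38e-23 * 343 * 1.6e-07
= 3.0294e-27 N^2/Hz
Step 2: F_noise = sqrt(3.0294e-27)
F_noise = 5.50e-14 N/sqrt(Hz)


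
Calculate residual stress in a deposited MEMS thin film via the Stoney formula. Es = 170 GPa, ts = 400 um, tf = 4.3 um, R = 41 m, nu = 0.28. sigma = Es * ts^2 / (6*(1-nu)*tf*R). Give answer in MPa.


Step 1: Compute numerator: Es * ts^2 = 170 * 400^2 = 27200000 (GPa*um^2)
Step 2: Compute denominator (R in um): 6*(1-nu)*tf*R = 6*0.72*4.3*41e6 = 761616000.0 (um^2)
Step 3: sigma (GPa) = 27200000 / 761616000.0 = 3.5714e-02 GPa
Step 4: Convert to MPa (x1000): sigma = 35.7 MPa


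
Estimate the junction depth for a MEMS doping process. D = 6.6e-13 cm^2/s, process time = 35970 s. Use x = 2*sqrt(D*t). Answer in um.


Step 1: Compute D*t = 6.6e-13 * 35970 = 2.37402e-08 cm^2
Step 2: sqrt(D*t) = 1.54079e-04 cm
Step 3: x = 2 * 1.54079e-04 cm = 3.08158e-04 cm
Step 4: Convert to um (1 cm = 1e4 um): x = 3.082 um


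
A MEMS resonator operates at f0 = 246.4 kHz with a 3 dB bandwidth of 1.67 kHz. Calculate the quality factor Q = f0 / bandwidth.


Step 1: Q = f0 / bandwidth
Step 2: Q = 246.4 / 1.67
Q = 147.5


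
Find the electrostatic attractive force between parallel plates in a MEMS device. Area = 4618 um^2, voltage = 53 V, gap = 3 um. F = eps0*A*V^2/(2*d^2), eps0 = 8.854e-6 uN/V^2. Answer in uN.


Step 1: Identify parameters.
eps0 = 8.854e-6 uN/V^2, A = 4618 um^2, V = 53 V, d = 3 um
Step 2: Compute V^2 = 53^2 = 2809
Step 3: Compute d^2 = 3^2 = 9
Step 4: F = 0.5 * 8.854e-6 * 4618 * 2809 / 9
F = 6.381 uN


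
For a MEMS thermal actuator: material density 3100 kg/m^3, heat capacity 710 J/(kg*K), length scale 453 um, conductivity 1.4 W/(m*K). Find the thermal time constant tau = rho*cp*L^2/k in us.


Step 1: Convert L to m: L = 453e-6 m
Step 2: L^2 = (453e-6)^2 = 2.05209e-07 m^2
Step 3: tau = 3100 * 710 * 2.05209e-07 / 1.4 = 3.2261786357e-01 s
Step 4: Convert to microseconds (multiply by 1e6).
tau = 322617.864 us
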